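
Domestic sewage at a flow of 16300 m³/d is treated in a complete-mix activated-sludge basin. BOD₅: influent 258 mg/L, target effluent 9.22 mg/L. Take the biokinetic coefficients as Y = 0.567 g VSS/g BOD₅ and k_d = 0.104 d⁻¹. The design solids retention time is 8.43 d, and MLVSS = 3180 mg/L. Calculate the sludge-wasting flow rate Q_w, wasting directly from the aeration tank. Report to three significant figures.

From the SRT design equation V = Y Q (S₀−S) θ_c / [X (1 + k_d θ_c)] = 0.567 × 16300 × (258 − 9.22) × 8.43 / [3180 × (1 + 0.104 × 8.43)] = 1.94×10^7 / 5968 = 3248 m³.
With mixed-liquor wasting, θ_c = V/Q_w, so Q_w = V/θ_c = 3248/8.43 = 385.3 m³/d.

Q_w ≈ 385 m³/d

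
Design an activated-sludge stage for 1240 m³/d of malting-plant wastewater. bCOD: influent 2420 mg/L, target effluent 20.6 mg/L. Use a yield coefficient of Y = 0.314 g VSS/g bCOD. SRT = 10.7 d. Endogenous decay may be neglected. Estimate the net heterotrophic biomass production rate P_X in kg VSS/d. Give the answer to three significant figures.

P_X ≈ 934 kg VSS/d

With endogenous decay neglected, the observed yield equals the true yield: Y_obs = Y = 0.314 g VSS/g bCOD.
Mass of bCOD removed per day: Q(S₀ − S) = 1240 × 2399 g/m³ = 2975 kg/d.
P_X = Y_obs · Q(S₀ − S) = 0.3140 × 2975 = 934.2 kg VSS/d.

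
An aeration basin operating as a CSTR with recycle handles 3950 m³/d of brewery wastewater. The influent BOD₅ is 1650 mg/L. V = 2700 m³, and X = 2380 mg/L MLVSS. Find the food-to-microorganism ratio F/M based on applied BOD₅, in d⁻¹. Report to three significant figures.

F/M ≈ 1.01 d⁻¹

F/M = Q·S₀ / (V·X) = 3950 × 1650 / (2700 × 2380) = 1.014 g BOD₅·(g VSS·d)⁻¹.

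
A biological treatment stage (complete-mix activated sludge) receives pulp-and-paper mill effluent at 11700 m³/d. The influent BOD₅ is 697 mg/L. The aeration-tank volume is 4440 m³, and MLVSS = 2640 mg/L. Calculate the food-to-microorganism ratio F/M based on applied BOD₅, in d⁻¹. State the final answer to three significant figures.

F/M ≈ 0.696 d⁻¹

Food-to-microorganism ratio F/M = Q S₀ / (V X) = 11700 × 697 / (4440 × 2640) = 0.6957 d⁻¹.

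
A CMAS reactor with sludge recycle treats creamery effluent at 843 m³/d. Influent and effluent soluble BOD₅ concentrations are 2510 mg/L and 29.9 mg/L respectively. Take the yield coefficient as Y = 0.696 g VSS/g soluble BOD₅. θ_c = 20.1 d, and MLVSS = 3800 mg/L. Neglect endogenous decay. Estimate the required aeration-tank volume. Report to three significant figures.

V ≈ 7700 m³

Biomass mass balance (decay neglected): V·X = Y·Q·(S₀ − S)·θ_c, so V = 0.696 × 843 × (2510 − 29.9) × 20.1 / 3800 = 7697 m³.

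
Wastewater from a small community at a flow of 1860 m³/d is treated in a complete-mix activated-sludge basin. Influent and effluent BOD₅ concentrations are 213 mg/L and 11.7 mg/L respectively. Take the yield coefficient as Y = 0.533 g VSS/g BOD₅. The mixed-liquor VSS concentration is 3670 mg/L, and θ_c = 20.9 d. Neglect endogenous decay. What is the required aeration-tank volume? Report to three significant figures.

V ≈ 1140 m³

Biomass mass balance (decay neglected): V·X = Y·Q·(S₀ − S)·θ_c, so V = 0.533 × 1860 × (213 − 11.7) × 20.9 / 3670 = 1136 m³.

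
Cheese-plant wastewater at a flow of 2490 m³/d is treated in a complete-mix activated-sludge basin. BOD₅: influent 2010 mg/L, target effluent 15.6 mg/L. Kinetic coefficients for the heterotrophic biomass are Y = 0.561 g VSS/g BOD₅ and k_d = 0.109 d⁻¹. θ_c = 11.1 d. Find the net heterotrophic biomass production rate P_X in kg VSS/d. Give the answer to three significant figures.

Y_obs = Y / (1 + k_d θ_c) = 0.561 / (1 + 0.109 × 11.1) = 0.561 / 2.210 = 0.2539.
Mass of BOD₅ removed per day: Q(S₀ − S) = 2490 × 1994 g/m³ = 4966 kg/d.
Net biomass production P_X = Y_obs × Q·(S₀ − S) = 0.2539 × 4966 = 1261 kg VSS/d.

P_X ≈ 1260 kg VSS/d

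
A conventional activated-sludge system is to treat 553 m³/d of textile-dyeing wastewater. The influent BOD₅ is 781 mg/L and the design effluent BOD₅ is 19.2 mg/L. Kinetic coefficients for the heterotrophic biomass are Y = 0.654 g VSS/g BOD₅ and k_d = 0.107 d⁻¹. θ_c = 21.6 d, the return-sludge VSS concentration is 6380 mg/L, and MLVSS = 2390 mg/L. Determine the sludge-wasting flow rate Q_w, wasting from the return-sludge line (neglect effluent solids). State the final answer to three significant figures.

Q_w ≈ 13.0 m³/d

From the SRT design equation V = Y Q (S₀−S) θ_c / [X (1 + k_d θ_c)] = 0.654 × 553 × (781 − 19.2) × 21.6 / [2390 × (1 + 0.107 × 21.6)] = 5.95×10^6 / 7914 = 752.0 m³.
θ_c = V·X/(Q_w·X_r) when wasting from the recycle, so Q_w = V·X/(θ_c·X_r) = 752.0 × 2390 / (21.6 × 6380) = 13.04 m³/d.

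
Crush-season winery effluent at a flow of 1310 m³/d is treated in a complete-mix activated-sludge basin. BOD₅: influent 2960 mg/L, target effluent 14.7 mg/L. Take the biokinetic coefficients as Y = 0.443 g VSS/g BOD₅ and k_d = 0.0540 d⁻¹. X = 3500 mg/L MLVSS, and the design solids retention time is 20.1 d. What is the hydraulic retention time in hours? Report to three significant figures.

τ ≈ 86.2 h

Steady-state biomass mass balance: V·X·(1 + k_d·θ_c) = Y·Q·(S₀ − S)·θ_c, so V = 0.443 × 1310 × (2960 − 14.7) × 20.1 / [3500 × (1 + 0.0540 × 20.1)] = 3.44×10^7 / 7299 = 4707 m³.
Hydraulic retention time τ = V/Q = 4707 / 1310 = 3.593 d = 86.23 h.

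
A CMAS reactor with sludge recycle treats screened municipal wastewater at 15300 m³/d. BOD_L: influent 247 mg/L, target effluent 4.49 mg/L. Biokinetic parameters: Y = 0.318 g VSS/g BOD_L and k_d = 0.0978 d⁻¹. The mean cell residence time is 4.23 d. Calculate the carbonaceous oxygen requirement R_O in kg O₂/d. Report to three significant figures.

R_O ≈ 2530 kg O₂/d

Y_obs = Y / (1 + k_d θ_c) = 0.318 / (1 + 0.0978 × 4.23) = 0.318 / 1.414 = 0.2249.
Mass of BOD_L removed per day: Q(S₀ − S) = 15300 × 242.5 g/m³ = 3710 kg/d.
Net sludge production P_X = 0.2249 × 3710 = 834.6 kg VSS/d.
R_O = Q·ΔS − 1.42 P_X = 3710 − 1185 = 2525 kg O₂/d.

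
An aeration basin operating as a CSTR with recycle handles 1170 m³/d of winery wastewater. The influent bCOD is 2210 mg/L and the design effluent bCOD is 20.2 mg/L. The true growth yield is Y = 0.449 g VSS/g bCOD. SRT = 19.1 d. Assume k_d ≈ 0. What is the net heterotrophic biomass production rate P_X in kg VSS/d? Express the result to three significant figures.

With endogenous decay neglected, the observed yield equals the true yield: Y_obs = Y = 0.449 g VSS/g bCOD.
Q·(S₀ − S) = 1170 × (2210 − 20.2) × 10⁻³ = 2562 kg/d removed.
So the net sludge growth is P_X = 0.4490 × 2562 = 1150 kg VSS/d.

P_X ≈ 1150 kg VSS/d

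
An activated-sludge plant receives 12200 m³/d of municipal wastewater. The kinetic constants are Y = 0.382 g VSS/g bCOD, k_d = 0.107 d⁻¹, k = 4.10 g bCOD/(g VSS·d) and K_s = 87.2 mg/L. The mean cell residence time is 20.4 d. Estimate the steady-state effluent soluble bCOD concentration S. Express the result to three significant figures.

S ≈ 9.65 mg/L

Effluent substrate depends only on kinetics and SRT: S = K_s(1 + k_d θ_c) / [θ_c(Yk − k_d) − 1] = 87.2 × (1 + 0.107 × 20.4) / [20.4 × (0.382 × 4.10 − 0.107) − 1] = 277.5 / 28.77 = 9.648 mg/L.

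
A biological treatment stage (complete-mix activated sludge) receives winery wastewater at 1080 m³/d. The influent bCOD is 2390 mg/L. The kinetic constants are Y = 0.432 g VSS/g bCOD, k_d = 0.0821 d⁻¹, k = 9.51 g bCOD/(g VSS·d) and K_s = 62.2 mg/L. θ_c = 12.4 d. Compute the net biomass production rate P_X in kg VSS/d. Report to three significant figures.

For a completely mixed reactor with recycle the Lawrence–McCarty relation gives S = K_s·(1 + k_d·θ_c) / [θ_c·(Y·k − k_d) − 1] = 62.2 × (1 + 0.0821 × 12.4) / [12.4 × (0.432 × 9.51 − 0.0821) − 1] = 125.5 / 48.93 = 2.566 mg/L.
The observed yield is Y_obs = Y/(1 + k_d·θ_c) = 0.432 / (1 + 0.0821 × 12.4) = 0.432 / 2.018 = 0.2141 g VSS per g bCOD removed.
Q·(S₀ − S) = 1080 × (2390 − 2.57) × 10⁻³ = 2578 kg/d removed.
Biomass produced: P_X = Y_obs·Q·ΔS = 0.2141 × 2578 ≈ 552.0 kg VSS/d.

P_X ≈ 552 kg VSS/d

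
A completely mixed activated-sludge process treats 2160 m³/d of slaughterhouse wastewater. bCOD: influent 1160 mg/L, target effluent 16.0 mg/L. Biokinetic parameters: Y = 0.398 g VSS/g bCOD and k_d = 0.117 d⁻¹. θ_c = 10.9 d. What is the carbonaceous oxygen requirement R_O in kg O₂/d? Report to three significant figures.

R_O ≈ 1860 kg O₂/d

Observed yield with endogenous decay: Y_obs = Y / (1 + k_d·θ_c) = 0.398 / (1 + 0.117 × 10.9) = 0.398 / 2.275 = 0.1749 g VSS/g bCOD.
Substrate removed = Q·(S₀ − S) = 2160 m³/d × (1160 − 16.0) g/m³ = 2.47×10^6 g/d = 2471 kg/d.
Net sludge production P_X = 0.1749 × 2471 = 432.2 kg VSS/d.
R_O = Q·(S₀ − S) − 1.42·P_X = 2471 − 1.42 × 432.2 = 1857 kg O₂/d.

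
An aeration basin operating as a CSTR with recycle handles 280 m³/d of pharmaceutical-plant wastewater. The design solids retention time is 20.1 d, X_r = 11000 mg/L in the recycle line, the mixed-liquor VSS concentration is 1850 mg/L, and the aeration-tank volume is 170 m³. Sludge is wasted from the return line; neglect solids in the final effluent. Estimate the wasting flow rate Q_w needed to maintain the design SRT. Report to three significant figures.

Q_w ≈ 1.42 m³/d

Q_w = (V·X)/(θ_c X_r) = 170.0 × 1850 / (20.1 × 11000) = 1.422 m³/d.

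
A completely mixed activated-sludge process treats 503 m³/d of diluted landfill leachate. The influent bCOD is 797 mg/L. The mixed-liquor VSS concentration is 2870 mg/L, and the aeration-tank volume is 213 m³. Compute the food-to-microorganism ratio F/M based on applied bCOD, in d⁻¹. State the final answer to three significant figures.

Food-to-microorganism ratio F/M = Q S₀ / (V X) = 503 × 797 / (213.0 × 2870) = 0.6558 d⁻¹.

F/M ≈ 0.656 d⁻¹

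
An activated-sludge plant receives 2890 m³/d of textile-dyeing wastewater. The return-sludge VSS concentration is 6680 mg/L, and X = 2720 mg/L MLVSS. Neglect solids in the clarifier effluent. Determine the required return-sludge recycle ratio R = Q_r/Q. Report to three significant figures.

Solids balance on the clarifier gives (1+R)X = R·X_r, so R = X/(X_r − X) = 2720 / (6680 − 2720) = 0.6869.

R ≈ 0.687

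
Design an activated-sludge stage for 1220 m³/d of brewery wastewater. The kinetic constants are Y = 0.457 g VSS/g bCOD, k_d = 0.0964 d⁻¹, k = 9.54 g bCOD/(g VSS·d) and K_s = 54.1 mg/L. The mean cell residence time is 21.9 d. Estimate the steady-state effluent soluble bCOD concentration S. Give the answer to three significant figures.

From the Monod/SRT balance for a CMAS, S = K_s·(1+k_d θ_c)/[θ_c·(Y k − k_d) − 1] = 54.1 × (1 + 0.0964 × 21.9) / [21.9 × (0.457 × 9.54 − 0.0964) − 1] = 168.3 / 92.37 = 1.822 mg/L.

S ≈ 1.82 mg/L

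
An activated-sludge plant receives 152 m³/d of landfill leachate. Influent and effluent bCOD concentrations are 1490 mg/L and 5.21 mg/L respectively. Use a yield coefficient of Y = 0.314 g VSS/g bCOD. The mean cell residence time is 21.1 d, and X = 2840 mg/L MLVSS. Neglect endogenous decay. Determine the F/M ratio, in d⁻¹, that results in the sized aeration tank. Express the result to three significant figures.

F/M ≈ 0.151 d⁻¹

Biomass mass balance (decay neglected): V·X = Y·Q·(S₀ − S)·θ_c, so V = 0.314 × 152 × (1490 − 5.21) × 21.1 / 2840 = 526.5 m³.
Food-to-microorganism ratio F/M = Q S₀ / (V X) = 152 × 1490 / (526.5 × 2840) = 0.1515 d⁻¹.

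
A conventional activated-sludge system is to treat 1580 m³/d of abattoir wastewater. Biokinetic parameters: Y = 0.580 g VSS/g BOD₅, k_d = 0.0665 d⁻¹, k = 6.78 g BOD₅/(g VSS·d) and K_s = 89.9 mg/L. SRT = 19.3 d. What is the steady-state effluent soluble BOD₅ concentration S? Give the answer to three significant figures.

From the Monod/SRT balance for a CMAS, S = K_s·(1+k_d θ_c)/[θ_c·(Y k − k_d) − 1] = 89.9 × (1 + 0.0665 × 19.3) / [19.3 × (0.580 × 6.78 − 0.0665) − 1] = 205.3 / 73.61 = 2.789 mg/L.

S ≈ 2.79 mg/L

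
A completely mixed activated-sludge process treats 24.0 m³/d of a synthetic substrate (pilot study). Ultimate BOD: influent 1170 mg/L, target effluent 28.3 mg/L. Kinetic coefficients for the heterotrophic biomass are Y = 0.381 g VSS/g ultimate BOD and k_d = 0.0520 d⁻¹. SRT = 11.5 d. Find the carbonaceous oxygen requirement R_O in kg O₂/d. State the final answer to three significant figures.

Observed yield with endogenous decay: Y_obs = Y / (1 + k_d·θ_c) = 0.381 / (1 + 0.0520 × 11.5) = 0.381 / 1.598 = 0.2384 g VSS/g ultimate BOD.
ΔS = 1170 − 28.3 = 1142 mg/L, so the substrate removal rate is 24.0 × 1142/1000 = 27.40 kg ultimate BOD/d.
Net sludge production P_X = 0.2384 × 27.40 = 6.533 kg VSS/d.
Carbonaceous O₂ demand = substrate oxidised − cell-mass equivalent = 27.40 − 1.42 × 6.533 = 18.12 kg O₂/d.

R_O ≈ 18.1 kg O₂/d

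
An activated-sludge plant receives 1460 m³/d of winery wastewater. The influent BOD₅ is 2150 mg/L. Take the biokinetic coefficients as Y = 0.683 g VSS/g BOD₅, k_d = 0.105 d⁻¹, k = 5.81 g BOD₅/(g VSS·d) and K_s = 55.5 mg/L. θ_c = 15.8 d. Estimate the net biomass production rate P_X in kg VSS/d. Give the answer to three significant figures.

Effluent substrate depends only on kinetics and SRT: S = K_s(1 + k_d θ_c) / [θ_c(Yk − k_d) − 1] = 55.5 × (1 + 0.105 × 15.8) / [15.8 × (0.683 × 5.81 − 0.105) − 1] = 147.6 / 60.04 = 2.458 mg/L.
Observed yield with endogenous decay: Y_obs = Y / (1 + k_d·θ_c) = 0.683 / (1 + 0.105 × 15.8) = 0.683 / 2.659 = 0.2569 g VSS/g BOD₅.
ΔS = 2150 − 2.46 = 2148 mg/L, so the substrate removal rate is 1460 × 2148/1000 = 3135 kg BOD₅/d.
Biomass produced: P_X = Y_obs·Q·ΔS = 0.2569 × 3135 ≈ 805.4 kg VSS/d.

P_X ≈ 805 kg VSS/d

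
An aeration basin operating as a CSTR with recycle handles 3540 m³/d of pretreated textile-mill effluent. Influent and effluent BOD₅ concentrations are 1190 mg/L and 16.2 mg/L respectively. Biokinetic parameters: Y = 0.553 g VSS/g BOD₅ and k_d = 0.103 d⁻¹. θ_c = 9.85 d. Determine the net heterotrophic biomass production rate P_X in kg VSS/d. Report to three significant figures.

Correct the yield for decay: Y_obs = Y/(1 + k_d θ_c) = 0.553 / (1 + 0.103 × 9.85) = 0.553 / 2.015 = 0.2745.
ΔS = 1190 − 16.2 = 1174 mg/L, so the substrate removal rate is 3540 × 1174/1000 = 4155 kg BOD₅/d.
Biomass produced: P_X = Y_obs·Q·ΔS = 0.2745 × 4155 ≈ 1141 kg VSS/d.

P_X ≈ 1140 kg VSS/d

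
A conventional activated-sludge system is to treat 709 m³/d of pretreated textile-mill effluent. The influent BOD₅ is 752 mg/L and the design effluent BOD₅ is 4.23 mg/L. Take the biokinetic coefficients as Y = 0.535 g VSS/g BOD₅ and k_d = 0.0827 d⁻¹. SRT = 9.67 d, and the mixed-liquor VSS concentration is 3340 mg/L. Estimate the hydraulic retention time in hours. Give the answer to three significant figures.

From the SRT design equation V = Y Q (S₀−S) θ_c / [X (1 + k_d θ_c)] = 0.535 × 709 × (752 − 4.23) × 9.67 / [3340 × (1 + 0.0827 × 9.67)] = 2.74×10^6 / 6011 = 456.3 m³.
Hydraulic retention time τ = V/Q = 456.3 / 709 = 0.6436 d = 15.45 h.

τ ≈ 15.4 h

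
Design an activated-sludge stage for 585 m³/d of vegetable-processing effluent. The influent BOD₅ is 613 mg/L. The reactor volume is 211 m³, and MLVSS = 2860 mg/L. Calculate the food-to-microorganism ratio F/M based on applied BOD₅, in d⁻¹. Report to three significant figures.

F/M ≈ 0.594 d⁻¹

F/M = Q·S₀ / (V·X) = 585 × 613 / (211.0 × 2860) = 0.5942 g BOD₅·(g VSS·d)⁻¹.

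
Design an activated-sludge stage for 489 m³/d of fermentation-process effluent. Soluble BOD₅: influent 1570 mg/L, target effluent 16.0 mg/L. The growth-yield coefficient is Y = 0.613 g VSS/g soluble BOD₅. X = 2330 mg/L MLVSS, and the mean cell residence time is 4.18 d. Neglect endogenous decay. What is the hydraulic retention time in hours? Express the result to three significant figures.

With k_d = 0 the design equation reduces to V = Y Q (S₀−S) θ_c / X = 0.613 × 489 × (1570 − 16.0) × 4.18 / 2330 = 835.7 m³.
HRT = V/Q = 835.7 m³ / 489 m³·d⁻¹ = 1.709 d × 24 = 41.02 h.

τ ≈ 41.0 h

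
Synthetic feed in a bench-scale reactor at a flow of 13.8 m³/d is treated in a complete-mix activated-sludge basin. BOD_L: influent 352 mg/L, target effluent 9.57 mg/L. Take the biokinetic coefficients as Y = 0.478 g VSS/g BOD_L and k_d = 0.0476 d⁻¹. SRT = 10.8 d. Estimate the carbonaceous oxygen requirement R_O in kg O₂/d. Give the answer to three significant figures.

The observed yield is Y_obs = Y/(1 + k_d·θ_c) = 0.478 / (1 + 0.0476 × 10.8) = 0.478 / 1.514 = 0.3157 g VSS per g BOD_L removed.
Substrate removed = Q·(S₀ − S) = 13.8 m³/d × (352 − 9.57) g/m³ = 4.73×10^3 g/d = 4.726 kg/d.
Biomass synthesised: P_X = Y_obs × 4.726 = 1.492 kg VSS/d.
R_O = Q·ΔS − 1.42 P_X = 4.726 − 2.118 = 2.607 kg O₂/d.

R_O ≈ 2.61 kg O₂/d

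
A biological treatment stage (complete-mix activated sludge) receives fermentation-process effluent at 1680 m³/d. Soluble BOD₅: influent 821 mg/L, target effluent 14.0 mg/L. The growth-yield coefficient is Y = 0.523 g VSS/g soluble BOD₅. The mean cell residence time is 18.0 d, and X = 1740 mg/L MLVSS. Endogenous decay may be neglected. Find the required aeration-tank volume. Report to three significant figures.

V ≈ 7340 m³

With k_d = 0 the design equation reduces to V = Y Q (S₀−S) θ_c / X = 0.523 × 1680 × (821 − 14.0) × 18.0 / 1740 = 7335 m³.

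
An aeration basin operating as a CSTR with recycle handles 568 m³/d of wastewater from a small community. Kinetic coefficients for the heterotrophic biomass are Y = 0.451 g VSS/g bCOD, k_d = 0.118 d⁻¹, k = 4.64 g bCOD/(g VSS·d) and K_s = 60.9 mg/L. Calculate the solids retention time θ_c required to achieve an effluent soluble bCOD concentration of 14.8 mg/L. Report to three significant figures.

At the target effluent, Y k S/(K_s+S) = 0.451×4.64×14.8/75.70 = 0.4091 d⁻¹.
Then 1/θ_c = μ − k_d = 0.4091 − 0.118 = 0.2911 d⁻¹, giving θ_c = 3.435 d.

θ_c ≈ 3.43 d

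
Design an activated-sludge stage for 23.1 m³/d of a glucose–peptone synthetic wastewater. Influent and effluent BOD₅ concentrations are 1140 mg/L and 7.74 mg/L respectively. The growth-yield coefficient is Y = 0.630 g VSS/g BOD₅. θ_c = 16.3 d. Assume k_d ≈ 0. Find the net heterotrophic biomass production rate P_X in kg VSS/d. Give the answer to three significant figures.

With endogenous decay neglected, the observed yield equals the true yield: Y_obs = Y = 0.630 g VSS/g BOD₅.
ΔS = 1140 − 7.74 = 1132 mg/L, so the substrate removal rate is 23.1 × 1132/1000 = 26.16 kg BOD₅/d.
So the net sludge growth is P_X = 0.6300 × 26.16 = 16.48 kg VSS/d.

P_X ≈ 16.5 kg VSS/d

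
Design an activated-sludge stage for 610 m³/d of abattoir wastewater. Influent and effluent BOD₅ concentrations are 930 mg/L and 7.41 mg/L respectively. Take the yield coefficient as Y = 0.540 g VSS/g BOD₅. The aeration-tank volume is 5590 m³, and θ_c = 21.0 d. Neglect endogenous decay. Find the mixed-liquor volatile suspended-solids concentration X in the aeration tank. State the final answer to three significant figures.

X = Y·Q·ΔS·θ_c / V = 0.540 × 610 × (930 − 7.41) × 21.0 / 5590 = 1142 mg/L.

X ≈ 1140 mg/L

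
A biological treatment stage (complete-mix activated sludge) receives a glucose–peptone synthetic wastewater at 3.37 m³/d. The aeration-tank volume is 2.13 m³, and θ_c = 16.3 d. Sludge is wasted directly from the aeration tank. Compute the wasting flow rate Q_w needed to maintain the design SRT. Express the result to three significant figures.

Q_w ≈ 0.131 m³/d

Wasting from the aeration tank: Q_w = V / θ_c = 2.130 / 16.3 = 0.1307 m³/d.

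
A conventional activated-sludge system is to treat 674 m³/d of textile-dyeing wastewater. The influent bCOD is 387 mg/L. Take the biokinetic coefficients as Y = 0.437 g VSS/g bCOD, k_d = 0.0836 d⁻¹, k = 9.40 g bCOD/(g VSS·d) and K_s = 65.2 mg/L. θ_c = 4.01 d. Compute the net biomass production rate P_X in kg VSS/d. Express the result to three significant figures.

From the Monod/SRT balance for a CMAS, S = K_s·(1+k_d θ_c)/[θ_c·(Y k − k_d) − 1] = 65.2 × (1 + 0.0836 × 4.01) / [4.01 × (0.437 × 9.40 − 0.0836) − 1] = 87.06 / 15.14 = 5.751 mg/L.
Correct the yield for decay: Y_obs = Y/(1 + k_d θ_c) = 0.437 / (1 + 0.0836 × 4.01) = 0.437 / 1.335 = 0.3273.
Mass of bCOD removed per day: Q(S₀ − S) = 674 × 381.2 g/m³ = 257.0 kg/d.
Biomass produced: P_X = Y_obs·Q·ΔS = 0.3273 × 257.0 ≈ 84.10 kg VSS/d.

P_X ≈ 84.1 kg VSS/d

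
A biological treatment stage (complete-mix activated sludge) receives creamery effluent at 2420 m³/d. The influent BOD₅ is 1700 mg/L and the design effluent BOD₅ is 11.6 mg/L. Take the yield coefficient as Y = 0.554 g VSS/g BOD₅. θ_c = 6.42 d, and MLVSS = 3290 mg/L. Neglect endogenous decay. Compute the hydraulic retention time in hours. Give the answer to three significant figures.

Biomass mass balance (decay neglected): V·X = Y·Q·(S₀ − S)·θ_c, so V = 0.554 × 2420 × (1700 − 11.6) × 6.42 / 3290 = 4417 m³.
Hydraulic retention time τ = V/Q = 4417 / 2420 = 1.825 d = 43.81 h.

τ ≈ 43.8 h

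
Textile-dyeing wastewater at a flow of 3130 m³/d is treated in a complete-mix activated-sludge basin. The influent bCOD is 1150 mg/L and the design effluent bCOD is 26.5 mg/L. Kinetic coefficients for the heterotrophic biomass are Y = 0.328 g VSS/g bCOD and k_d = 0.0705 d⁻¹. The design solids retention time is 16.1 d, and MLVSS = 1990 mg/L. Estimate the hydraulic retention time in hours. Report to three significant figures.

Rearranging the biomass balance for a CMAS with decay, V = Y·Q·ΔS·θ_c / [X·(1+k_d θ_c)] = 0.328 × 3130 × (1150 − 26.5) × 16.1 / [1990 × (1 + 0.0705 × 16.1)] = 1.86×10^7 / 4249 = 4371 m³.
HRT = V/Q = 4371 m³ / 3130 m³·d⁻¹ = 1.396 d × 24 = 33.51 h.

τ ≈ 33.5 h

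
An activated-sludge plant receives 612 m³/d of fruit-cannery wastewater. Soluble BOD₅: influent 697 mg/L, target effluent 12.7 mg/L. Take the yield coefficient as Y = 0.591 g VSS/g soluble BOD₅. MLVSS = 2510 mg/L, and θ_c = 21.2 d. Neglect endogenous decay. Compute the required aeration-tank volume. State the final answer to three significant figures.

V ≈ 2090 m³

V·X = Y·Q·ΔS·θ_c gives V = 0.591 × 612 × (697 − 12.7) × 21.2 / 2510 = 2090 m³.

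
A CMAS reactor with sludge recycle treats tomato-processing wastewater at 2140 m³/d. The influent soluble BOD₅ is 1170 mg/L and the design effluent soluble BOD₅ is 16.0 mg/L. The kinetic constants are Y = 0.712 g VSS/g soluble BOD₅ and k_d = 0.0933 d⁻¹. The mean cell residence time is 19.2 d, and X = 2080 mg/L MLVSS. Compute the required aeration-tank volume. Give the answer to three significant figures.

V ≈ 5810 m³

From the SRT design equation V = Y Q (S₀−S) θ_c / [X (1 + k_d θ_c)] = 0.712 × 2140 × (1170 − 16.0) × 19.2 / [2080 × (1 + 0.0933 × 19.2)] = 3.38×10^7 / 5806 = 5815 m³.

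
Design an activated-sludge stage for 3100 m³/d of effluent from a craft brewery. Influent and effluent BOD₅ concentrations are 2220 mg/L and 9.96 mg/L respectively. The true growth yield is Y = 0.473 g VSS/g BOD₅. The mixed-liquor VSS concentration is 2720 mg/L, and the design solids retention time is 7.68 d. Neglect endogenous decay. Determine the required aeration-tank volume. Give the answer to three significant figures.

V ≈ 9150 m³

V·X = Y·Q·ΔS·θ_c gives V = 0.473 × 3100 × (2220 − 9.96) × 7.68 / 2720 = 9150 m³.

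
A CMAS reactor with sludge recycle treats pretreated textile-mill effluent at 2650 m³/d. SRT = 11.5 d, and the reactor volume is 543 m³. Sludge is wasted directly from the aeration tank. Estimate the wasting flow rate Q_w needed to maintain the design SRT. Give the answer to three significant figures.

With mixed-liquor wasting, θ_c = V/Q_w, so Q_w = V/θ_c = 543.0/11.5 = 47.22 m³/d.

Q_w ≈ 47.2 m³/d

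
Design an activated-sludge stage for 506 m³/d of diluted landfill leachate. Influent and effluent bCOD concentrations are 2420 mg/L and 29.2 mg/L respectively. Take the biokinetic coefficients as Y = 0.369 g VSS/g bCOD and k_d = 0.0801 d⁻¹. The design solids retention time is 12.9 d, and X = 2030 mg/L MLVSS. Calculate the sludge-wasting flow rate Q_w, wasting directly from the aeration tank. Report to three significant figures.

From the SRT design equation V = Y Q (S₀−S) θ_c / [X (1 + k_d θ_c)] = 0.369 × 506 × (2420 − 29.2) × 12.9 / [2030 × (1 + 0.0801 × 12.9)] = 5.76×10^6 / 4128 = 1395 m³.
Wasting from the aeration tank: Q_w = V / θ_c = 1395 / 12.9 = 108.1 m³/d.

Q_w ≈ 108 m³/d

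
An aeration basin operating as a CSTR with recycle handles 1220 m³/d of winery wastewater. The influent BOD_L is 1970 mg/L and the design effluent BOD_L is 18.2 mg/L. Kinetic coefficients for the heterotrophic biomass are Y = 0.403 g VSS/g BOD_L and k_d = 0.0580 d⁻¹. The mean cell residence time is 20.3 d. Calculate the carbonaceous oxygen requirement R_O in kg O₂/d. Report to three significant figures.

Observed yield with endogenous decay: Y_obs = Y / (1 + k_d·θ_c) = 0.403 / (1 + 0.0580 × 20.3) = 0.403 / 2.177 = 0.1851 g VSS/g BOD_L.
Mass of BOD_L removed per day: Q(S₀ − S) = 1220 × 1952 g/m³ = 2381 kg/d.
P_X = Y_obs·Q·(S₀ − S) = 0.1851 × 2381 = 440.7 kg VSS/d.
Carbonaceous O₂ demand = substrate oxidised − cell-mass equivalent = 2381 − 1.42 × 440.7 = 1755 kg O₂/d.

R_O ≈ 1760 kg O₂/d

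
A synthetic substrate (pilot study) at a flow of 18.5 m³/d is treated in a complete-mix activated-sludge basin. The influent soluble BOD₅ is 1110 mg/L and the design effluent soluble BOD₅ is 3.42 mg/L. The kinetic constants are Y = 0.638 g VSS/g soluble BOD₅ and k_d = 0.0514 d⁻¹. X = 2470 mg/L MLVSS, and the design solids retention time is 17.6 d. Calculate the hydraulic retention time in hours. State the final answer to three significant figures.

Steady-state biomass mass balance: V·X·(1 + k_d·θ_c) = Y·Q·(S₀ − S)·θ_c, so V = 0.638 × 18.5 × (1110 − 3.42) × 17.6 / [2470 × (1 + 0.0514 × 17.6)] = 2.3×10^5 / 4704 = 48.86 m³.
Hydraulic retention time τ = V/Q = 48.86 / 18.5 = 2.641 d = 63.39 h.

τ ≈ 63.4 h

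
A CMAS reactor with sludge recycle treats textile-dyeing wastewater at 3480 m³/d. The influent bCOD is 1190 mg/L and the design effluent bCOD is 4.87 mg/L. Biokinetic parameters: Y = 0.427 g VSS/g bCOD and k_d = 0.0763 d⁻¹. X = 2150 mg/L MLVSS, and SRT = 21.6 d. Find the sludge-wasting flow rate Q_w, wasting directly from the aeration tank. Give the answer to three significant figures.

Steady-state biomass mass balance: V·X·(1 + k_d·θ_c) = Y·Q·(S₀ − S)·θ_c, so V = 0.427 × 3480 × (1190 − 4.87) × 21.6 / [2150 × (1 + 0.0763 × 21.6)] = 3.8×10^7 / 5693 = 6681 m³.
With mixed-liquor wasting, θ_c = V/Q_w, so Q_w = V/θ_c = 6681/21.6 = 309.3 m³/d.

Q_w ≈ 309 m³/d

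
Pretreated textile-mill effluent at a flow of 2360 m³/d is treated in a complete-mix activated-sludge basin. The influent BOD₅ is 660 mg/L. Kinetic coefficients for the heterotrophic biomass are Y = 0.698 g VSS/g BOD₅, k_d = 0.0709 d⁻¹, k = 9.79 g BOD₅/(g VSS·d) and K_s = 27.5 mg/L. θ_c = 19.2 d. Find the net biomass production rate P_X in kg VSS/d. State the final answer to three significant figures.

P_X ≈ 460 kg VSS/d

For a completely mixed reactor with recycle the Lawrence–McCarty relation gives S = K_s·(1 + k_d·θ_c) / [θ_c·(Y·k − k_d) − 1] = 27.5 × (1 + 0.0709 × 19.2) / [19.2 × (0.698 × 9.79 − 0.0709) − 1] = 64.94 / 128.8 = 0.5040 mg/L.
Observed yield with endogenous decay: Y_obs = Y / (1 + k_d·θ_c) = 0.698 / (1 + 0.0709 × 19.2) = 0.698 / 2.361 = 0.2956 g VSS/g BOD₅.
Mass of BOD₅ removed per day: Q(S₀ − S) = 2360 × 659.5 g/m³ = 1556 kg/d.
So the net sludge growth is P_X = 0.2956 × 1556 = 460.1 kg VSS/d.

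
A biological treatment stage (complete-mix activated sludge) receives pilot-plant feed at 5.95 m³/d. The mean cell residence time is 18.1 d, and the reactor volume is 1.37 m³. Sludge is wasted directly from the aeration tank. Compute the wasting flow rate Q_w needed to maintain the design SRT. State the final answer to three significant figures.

Q_w ≈ 0.0757 m³/d

With mixed-liquor wasting, θ_c = V/Q_w, so Q_w = V/θ_c = 1.370/18.1 = 0.07569 m³/d.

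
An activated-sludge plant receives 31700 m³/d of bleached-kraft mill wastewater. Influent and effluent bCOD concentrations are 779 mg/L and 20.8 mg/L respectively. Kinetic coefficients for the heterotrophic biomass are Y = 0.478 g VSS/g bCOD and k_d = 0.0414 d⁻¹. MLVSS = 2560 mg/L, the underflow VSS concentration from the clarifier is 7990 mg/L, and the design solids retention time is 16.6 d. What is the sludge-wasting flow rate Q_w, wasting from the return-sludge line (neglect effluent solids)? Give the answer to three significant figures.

Rearranging the biomass balance for a CMAS with decay, V = Y·Q·ΔS·θ_c / [X·(1+k_d θ_c)] = 0.478 × 31700 × (779 − 20.8) × 16.6 / [2560 × (1 + 0.0414 × 16.6)] = 1.91×10^8 / 4319 = 44153 m³.
Wasting from the return line (neglecting effluent solids): Q_w = V·X / (θ_c·X_r) = 44153 × 2560 / (16.6 × 7990) = 852.2 m³/d.

Q_w ≈ 852 m³/d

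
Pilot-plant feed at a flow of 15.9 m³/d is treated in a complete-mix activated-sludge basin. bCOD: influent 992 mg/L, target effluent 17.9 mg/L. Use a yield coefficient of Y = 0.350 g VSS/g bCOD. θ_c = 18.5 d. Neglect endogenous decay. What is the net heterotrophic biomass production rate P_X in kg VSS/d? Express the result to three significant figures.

Since k_d ≈ 0, Y_obs = Y = 0.350 g VSS/g bCOD.
ΔS = 992 − 17.9 = 974.1 mg/L, so the substrate removal rate is 15.9 × 974.1/1000 = 15.49 kg bCOD/d.
So the net sludge growth is P_X = 0.3500 × 15.49 = 5.421 kg VSS/d.

P_X ≈ 5.42 kg VSS/d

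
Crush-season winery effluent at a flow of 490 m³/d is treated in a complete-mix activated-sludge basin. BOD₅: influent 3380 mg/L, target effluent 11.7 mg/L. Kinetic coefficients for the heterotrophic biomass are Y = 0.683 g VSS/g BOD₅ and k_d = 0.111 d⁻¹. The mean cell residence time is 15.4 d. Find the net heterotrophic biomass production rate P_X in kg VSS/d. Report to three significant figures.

The observed yield is Y_obs = Y/(1 + k_d·θ_c) = 0.683 / (1 + 0.111 × 15.4) = 0.683 / 2.709 = 0.2521 g VSS per g BOD₅ removed.
Substrate removed = Q·(S₀ − S) = 490 m³/d × (3380 − 11.7) g/m³ = 1.65×10^6 g/d = 1650 kg/d.
So the net sludge growth is P_X = 0.2521 × 1650 = 416.1 kg VSS/d.

P_X ≈ 416 kg VSS/d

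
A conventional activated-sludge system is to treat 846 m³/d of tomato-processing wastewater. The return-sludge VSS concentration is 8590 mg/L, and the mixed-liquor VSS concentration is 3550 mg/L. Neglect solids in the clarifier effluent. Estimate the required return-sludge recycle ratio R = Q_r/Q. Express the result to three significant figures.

Mass balance around the secondary clarifier (neglecting effluent solids): R = X / (X_r − X) = 3550 / (8590 − 3550) = 0.7044.

R ≈ 0.704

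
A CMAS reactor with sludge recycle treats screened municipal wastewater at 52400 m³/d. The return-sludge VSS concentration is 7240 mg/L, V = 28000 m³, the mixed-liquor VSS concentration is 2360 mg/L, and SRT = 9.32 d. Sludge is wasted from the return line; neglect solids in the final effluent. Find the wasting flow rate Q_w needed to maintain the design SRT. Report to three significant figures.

Q_w ≈ 979 m³/d

Q_w = (V·X)/(θ_c X_r) = 28000 × 2360 / (9.32 × 7240) = 979.3 m³/d.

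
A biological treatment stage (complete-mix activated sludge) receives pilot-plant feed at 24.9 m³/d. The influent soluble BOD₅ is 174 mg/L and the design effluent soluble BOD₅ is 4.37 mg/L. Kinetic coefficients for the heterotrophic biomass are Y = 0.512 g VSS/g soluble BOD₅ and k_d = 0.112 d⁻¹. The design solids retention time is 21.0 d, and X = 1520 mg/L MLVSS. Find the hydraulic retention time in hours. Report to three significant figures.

τ ≈ 8.59 h

Steady-state biomass mass balance: V·X·(1 + k_d·θ_c) = Y·Q·(S₀ − S)·θ_c, so V = 0.512 × 24.9 × (174 − 4.37) × 21.0 / [1520 × (1 + 0.112 × 21.0)] = 4.54×10^4 / 5095 = 8.913 m³.
τ = V/Q = 8.913/24.9 = 0.3580 d, or 8.591 h.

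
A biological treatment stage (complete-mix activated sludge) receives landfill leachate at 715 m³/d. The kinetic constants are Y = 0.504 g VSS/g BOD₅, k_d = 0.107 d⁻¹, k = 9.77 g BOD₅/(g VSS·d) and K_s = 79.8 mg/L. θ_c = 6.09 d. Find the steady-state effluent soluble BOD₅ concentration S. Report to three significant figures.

S ≈ 4.65 mg/L

From the Monod/SRT balance for a CMAS, S = K_s·(1+k_d θ_c)/[θ_c·(Y k − k_d) − 1] = 79.8 × (1 + 0.107 × 6.09) / [6.09 × (0.504 × 9.77 − 0.107) − 1] = 131.8 / 28.34 = 4.651 mg/L.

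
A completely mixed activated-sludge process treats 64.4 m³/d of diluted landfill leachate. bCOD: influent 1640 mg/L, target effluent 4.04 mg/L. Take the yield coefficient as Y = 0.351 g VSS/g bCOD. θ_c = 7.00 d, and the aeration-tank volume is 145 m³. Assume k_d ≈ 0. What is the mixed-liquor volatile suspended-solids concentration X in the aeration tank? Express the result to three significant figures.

Without decay, X = Y Q (S₀−S) θ_c / V = 0.351 × 64.4 × (1640 − 4.04) × 7.00 / 145 = 1785 mg/L.

X ≈ 1790 mg/L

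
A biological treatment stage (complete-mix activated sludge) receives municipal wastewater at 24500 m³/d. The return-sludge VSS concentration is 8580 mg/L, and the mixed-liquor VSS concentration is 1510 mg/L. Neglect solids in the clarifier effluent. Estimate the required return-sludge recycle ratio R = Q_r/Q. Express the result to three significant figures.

Solids balance on the clarifier gives (1+R)X = R·X_r, so R = X/(X_r − X) = 1510 / (8580 − 1510) = 0.2136.

R ≈ 0.214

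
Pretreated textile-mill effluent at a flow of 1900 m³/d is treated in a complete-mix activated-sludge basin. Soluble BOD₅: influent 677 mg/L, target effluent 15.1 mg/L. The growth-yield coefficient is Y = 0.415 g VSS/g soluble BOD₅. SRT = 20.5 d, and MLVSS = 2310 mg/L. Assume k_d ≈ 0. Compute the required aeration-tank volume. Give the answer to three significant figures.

V ≈ 4630 m³

With k_d = 0 the design equation reduces to V = Y Q (S₀−S) θ_c / X = 0.415 × 1900 × (677 − 15.1) × 20.5 / 2310 = 4632 m³.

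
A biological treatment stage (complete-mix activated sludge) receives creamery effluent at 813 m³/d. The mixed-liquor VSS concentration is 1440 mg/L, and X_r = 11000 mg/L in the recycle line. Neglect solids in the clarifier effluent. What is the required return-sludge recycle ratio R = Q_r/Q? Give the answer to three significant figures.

Mass balance around the secondary clarifier (neglecting effluent solids): R = X / (X_r − X) = 1440 / (11000 − 1440) = 0.1506.

R ≈ 0.151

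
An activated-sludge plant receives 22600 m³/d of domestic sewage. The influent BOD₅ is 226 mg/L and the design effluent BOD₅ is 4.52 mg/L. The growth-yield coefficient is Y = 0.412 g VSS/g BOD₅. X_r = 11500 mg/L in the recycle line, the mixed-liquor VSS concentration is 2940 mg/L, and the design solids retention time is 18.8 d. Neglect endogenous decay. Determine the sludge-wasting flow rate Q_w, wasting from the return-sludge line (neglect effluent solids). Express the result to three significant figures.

Q_w ≈ 179 m³/d

With k_d = 0 the design equation reduces to V = Y Q (S₀−S) θ_c / X = 0.412 × 22600 × (226 − 4.52) × 18.8 / 2940 = 13187 m³.
θ_c = V·X/(Q_w·X_r) when wasting from the recycle, so Q_w = V·X/(θ_c·X_r) = 13187 × 2940 / (18.8 × 11500) = 179.3 m³/d.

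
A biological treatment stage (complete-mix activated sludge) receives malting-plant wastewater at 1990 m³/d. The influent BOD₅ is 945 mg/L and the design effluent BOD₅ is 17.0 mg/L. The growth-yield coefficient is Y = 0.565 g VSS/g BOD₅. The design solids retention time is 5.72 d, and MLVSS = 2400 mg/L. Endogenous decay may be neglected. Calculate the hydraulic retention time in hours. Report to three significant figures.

Biomass mass balance (decay neglected): V·X = Y·Q·(S₀ − S)·θ_c, so V = 0.565 × 1990 × (945 − 17.0) × 5.72 / 2400 = 2487 m³.
Hydraulic retention time τ = V/Q = 2487 / 1990 = 1.250 d = 29.99 h.

τ ≈ 30.0 h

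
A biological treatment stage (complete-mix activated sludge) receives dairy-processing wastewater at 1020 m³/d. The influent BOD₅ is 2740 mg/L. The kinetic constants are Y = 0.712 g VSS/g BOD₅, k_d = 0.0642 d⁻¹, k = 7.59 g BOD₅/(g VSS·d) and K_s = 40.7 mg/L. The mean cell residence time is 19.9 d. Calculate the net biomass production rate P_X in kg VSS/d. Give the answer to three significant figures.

From the Monod/SRT balance for a CMAS, S = K_s·(1+k_d θ_c)/[θ_c·(Y k − k_d) − 1] = 40.7 × (1 + 0.0642 × 19.9) / [19.9 × (0.712 × 7.59 − 0.0642) − 1] = 92.70 / 105.3 = 0.8806 mg/L.
Correct the yield for decay: Y_obs = Y/(1 + k_d θ_c) = 0.712 / (1 + 0.0642 × 19.9) = 0.712 / 2.278 = 0.3126.
Q·(S₀ − S) = 1020 × (2740 − 0.881) × 10⁻³ = 2794 kg/d removed.
Net biomass production P_X = Y_obs × Q·(S₀ − S) = 0.3126 × 2794 = 873.4 kg VSS/d.

P_X ≈ 873 kg VSS/d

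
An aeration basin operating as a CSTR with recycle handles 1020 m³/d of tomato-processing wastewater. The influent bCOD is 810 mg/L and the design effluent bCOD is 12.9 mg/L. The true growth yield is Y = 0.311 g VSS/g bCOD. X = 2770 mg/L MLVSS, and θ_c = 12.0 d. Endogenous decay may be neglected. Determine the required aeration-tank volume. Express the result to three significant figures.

With k_d = 0 the design equation reduces to V = Y Q (S₀−S) θ_c / X = 0.311 × 1020 × (810 − 12.9) × 12.0 / 2770 = 1095 m³.

V ≈ 1100 m³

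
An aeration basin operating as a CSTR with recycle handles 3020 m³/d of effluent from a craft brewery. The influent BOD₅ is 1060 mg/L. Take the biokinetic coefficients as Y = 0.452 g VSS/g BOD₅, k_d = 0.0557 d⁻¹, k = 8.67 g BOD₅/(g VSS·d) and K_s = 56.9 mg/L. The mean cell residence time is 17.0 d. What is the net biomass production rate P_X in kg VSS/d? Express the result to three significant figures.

P_X ≈ 742 kg VSS/d

For a completely mixed reactor with recycle the Lawrence–McCarty relation gives S = K_s·(1 + k_d·θ_c) / [θ_c·(Y·k − k_d) − 1] = 56.9 × (1 + 0.0557 × 17.0) / [17.0 × (0.452 × 8.67 − 0.0557) − 1] = 110.8 / 64.67 = 1.713 mg/L.
Correct the yield for decay: Y_obs = Y/(1 + k_d θ_c) = 0.452 / (1 + 0.0557 × 17.0) = 0.452 / 1.947 = 0.2322.
ΔS = 1060 − 1.71 = 1058 mg/L, so the substrate removal rate is 3020 × 1058/1000 = 3196 kg BOD₅/d.
Net biomass production P_X = Y_obs × Q·(S₀ − S) = 0.2322 × 3196 = 742.0 kg VSS/d.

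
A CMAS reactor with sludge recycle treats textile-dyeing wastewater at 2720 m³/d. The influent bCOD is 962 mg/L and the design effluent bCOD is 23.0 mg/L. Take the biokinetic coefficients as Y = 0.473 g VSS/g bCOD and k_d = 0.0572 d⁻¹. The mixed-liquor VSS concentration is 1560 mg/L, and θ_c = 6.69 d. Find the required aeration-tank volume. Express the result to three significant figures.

V ≈ 3750 m³

From the SRT design equation V = Y Q (S₀−S) θ_c / [X (1 + k_d θ_c)] = 0.473 × 2720 × (962 − 23.0) × 6.69 / [1560 × (1 + 0.0572 × 6.69)] = 8.08×10^6 / 2157 = 3747 m³.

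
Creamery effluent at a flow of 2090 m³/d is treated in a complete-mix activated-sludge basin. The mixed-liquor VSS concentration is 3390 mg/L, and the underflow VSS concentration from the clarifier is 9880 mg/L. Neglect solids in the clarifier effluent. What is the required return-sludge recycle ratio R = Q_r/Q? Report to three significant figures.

R ≈ 0.522

R = Q_r/Q = X/(X_r − X) = 3390 / (9880 − 3390) = 0.5223.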